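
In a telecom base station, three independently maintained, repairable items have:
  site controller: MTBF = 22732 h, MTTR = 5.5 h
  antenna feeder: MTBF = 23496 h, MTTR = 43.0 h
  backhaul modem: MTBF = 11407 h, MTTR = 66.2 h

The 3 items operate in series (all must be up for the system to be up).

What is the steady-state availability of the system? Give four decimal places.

A(site controller) = MTBF/(MTBF+MTTR) = 22732/(22732+5.5) = 0.999758
A(antenna feeder) = MTBF/(MTBF+MTTR) = 23496/(23496+43.0) = 0.998173
A(backhaul modem) = MTBF/(MTBF+MTTR) = 11407/(11407+66.2) = 0.994230
Series availability: 0.999758 × 0.998173 × 0.994230 = 0.9922

0.9922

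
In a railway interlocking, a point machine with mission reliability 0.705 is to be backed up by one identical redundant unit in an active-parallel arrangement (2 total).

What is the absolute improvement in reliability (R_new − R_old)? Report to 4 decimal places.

0.2080

R_before = 0.705
R_after = 1 − (1 − 0.705)^2 = 0.9130
ΔR = 0.9130 − 0.705 = 0.2080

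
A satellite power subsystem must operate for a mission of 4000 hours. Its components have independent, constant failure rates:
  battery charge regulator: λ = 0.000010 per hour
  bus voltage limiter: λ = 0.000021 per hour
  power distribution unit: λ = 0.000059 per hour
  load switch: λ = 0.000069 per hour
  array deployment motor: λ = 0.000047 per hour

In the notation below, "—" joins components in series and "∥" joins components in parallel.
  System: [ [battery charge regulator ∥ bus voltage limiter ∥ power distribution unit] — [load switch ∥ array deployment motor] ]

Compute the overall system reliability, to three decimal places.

0.958

R(battery charge regulator) = exp(−0.000010 × 4000) = 0.96079
R(bus voltage limiter) = exp(−0.000021 × 4000) = 0.91943
R(power distribution unit) = exp(−0.000059 × 4000) = 0.78978
R(load switch) = exp(−0.000069 × 4000) = 0.75881
R(array deployment motor) = exp(−0.000047 × 4000) = 0.82861
Parallel (battery charge regulator, bus voltage limiter, and power distribution unit): 1 − (1 − 0.96079)(1 − 0.91943)(1 − 0.78978) = 0.99934
Parallel (load switch and array deployment motor): 1 − (1 − 0.75881)(1 − 0.82861) = 0.95866
Series ([0.99934] and [0.95866]): 0.99934 × 0.95866 = 0.958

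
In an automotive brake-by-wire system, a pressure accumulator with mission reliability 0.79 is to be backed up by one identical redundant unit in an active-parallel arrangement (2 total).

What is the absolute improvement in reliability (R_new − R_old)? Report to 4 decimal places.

0.1659

R_before = 0.79
R_after = 1 − (1 − 0.79)^2 = 0.9559
ΔR = 0.9559 − 0.79 = 0.1659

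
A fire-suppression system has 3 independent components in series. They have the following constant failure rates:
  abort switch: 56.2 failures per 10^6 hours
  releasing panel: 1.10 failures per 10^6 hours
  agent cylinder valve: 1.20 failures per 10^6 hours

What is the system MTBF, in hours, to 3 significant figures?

17100

Series of exponential components: λ_sys = Σ λ_i
λ_sys = 0.0000562 + 0.00000110 + 0.00000120 = 5.8500e-05 /h
MTBF = 1 / λ_sys = 17100 h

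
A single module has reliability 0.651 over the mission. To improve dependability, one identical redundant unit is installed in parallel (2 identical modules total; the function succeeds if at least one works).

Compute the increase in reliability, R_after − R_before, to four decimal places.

0.2272

R_before = 0.651
R_after = 1 − (1 − 0.651)^2 = 0.8782
ΔR = 0.8782 − 0.651 = 0.2272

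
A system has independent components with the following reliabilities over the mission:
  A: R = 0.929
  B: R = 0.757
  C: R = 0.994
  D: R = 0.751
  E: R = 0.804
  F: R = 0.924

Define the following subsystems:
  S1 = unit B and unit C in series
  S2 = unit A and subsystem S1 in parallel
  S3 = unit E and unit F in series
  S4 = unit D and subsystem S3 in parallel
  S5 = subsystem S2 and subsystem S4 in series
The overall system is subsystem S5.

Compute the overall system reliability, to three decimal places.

0.920

Series (B and C): 0.75700 × 0.99400 = 0.75246
Parallel (A and [0.75246]): 1 − (1 − 0.92900)(1 − 0.75246) = 0.98242
Series (E and F): 0.80400 × 0.92400 = 0.74290
Parallel (D and [0.74290]): 1 − (1 − 0.75100)(1 − 0.74290) = 0.93598
Series ([0.98242] and [0.93598]): 0.98242 × 0.93598 = 0.920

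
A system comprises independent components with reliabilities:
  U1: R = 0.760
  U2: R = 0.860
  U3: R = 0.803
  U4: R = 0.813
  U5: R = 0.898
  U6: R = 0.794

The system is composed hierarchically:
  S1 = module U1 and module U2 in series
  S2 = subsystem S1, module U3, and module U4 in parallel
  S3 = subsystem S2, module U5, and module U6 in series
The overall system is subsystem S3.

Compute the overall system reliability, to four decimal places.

0.7039

Series (U1 and U2): 0.760000 × 0.860000 = 0.653600
Parallel ([0.653600], U3, and U4): 1 − (1 − 0.653600)(1 − 0.803000)(1 − 0.813000) = 0.987239
Series ([0.987239], U5, and U6): 0.987239 × 0.898000 × 0.794000 = 0.7039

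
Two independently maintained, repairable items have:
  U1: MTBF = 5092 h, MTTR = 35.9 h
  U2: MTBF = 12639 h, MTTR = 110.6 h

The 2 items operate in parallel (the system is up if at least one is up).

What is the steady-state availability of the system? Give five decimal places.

A(U1) = MTBF/(MTBF+MTTR) = 5092/(5092+35.9) = 0.992999
A(U2) = MTBF/(MTBF+MTTR) = 12639/(12639+110.6) = 0.991325
Parallel availability: 1 − (1 − 0.992999)(1 − 0.991325) = 0.99994

0.99994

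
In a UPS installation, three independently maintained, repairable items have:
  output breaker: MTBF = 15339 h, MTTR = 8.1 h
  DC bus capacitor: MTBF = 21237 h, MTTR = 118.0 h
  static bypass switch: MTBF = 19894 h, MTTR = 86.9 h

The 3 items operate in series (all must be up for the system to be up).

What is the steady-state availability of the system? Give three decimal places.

A(output breaker) = MTBF/(MTBF+MTTR) = 15339/(15339+8.1) = 0.999472
A(DC bus capacitor) = MTBF/(MTBF+MTTR) = 21237/(21237+118.0) = 0.994474
A(static bypass switch) = MTBF/(MTBF+MTTR) = 19894/(19894+86.9) = 0.995651
Series availability: 0.999472 × 0.994474 × 0.995651 = 0.990

0.990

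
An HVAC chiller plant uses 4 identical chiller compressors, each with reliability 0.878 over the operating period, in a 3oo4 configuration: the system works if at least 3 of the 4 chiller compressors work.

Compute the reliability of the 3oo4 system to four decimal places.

0.9246

R = Σ_{i=3}^{4} C(4,i) p^i (1−p)^{4−i} with p = 0.878
C(4,3)·0.878^3·0.122^1 = 0.330296
C(4,4)·0.878^4·0.122^0 = 0.594262
Sum = 0.9246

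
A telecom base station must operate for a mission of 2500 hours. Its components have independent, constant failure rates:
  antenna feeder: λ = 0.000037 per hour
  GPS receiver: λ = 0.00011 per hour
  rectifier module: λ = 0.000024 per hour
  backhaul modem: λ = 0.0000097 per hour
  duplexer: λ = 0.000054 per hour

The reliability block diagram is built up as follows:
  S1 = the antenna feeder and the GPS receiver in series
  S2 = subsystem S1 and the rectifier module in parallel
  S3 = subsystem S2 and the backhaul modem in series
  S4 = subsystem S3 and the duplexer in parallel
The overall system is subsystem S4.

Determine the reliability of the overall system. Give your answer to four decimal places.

0.9948

R(antenna feeder) = exp(−0.000037 × 2500) = 0.911649
R(GPS receiver) = exp(−0.00011 × 2500) = 0.759572
R(rectifier module) = exp(−0.000024 × 2500) = 0.941765
R(backhaul modem) = exp(−0.0000097 × 2500) = 0.976042
R(duplexer) = exp(−0.000054 × 2500) = 0.873716
Series (antenna feeder and GPS receiver): 0.911649 × 0.759572 = 0.692463
Parallel ([0.692463] and rectifier module): 1 − (1 − 0.692463)(1 − 0.941765) = 0.982091
Series ([0.982091] and backhaul modem): 0.982091 × 0.976042 = 0.958562
Parallel ([0.958562] and duplexer): 1 − (1 − 0.958562)(1 − 0.873716) = 0.9948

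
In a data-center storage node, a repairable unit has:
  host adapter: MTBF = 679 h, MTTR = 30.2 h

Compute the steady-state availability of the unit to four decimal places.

0.9574

A(host adapter) = MTBF/(MTBF+MTTR) = 679/(679+30.2) = 0.9574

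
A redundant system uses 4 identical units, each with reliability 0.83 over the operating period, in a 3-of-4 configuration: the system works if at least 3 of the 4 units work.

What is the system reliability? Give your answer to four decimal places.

0.8634

R = Σ_{i=3}^{4} C(4,i) p^i (1−p)^{4−i} with p = 0.83
C(4,3)·0.83^3·0.17^1 = 0.388815
C(4,4)·0.83^4·0.17^0 = 0.474583
Sum = 0.8634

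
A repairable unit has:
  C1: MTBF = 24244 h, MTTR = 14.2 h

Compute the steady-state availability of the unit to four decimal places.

A(C1) = MTBF/(MTBF+MTTR) = 24244/(24244+14.2) = 0.9994

0.9994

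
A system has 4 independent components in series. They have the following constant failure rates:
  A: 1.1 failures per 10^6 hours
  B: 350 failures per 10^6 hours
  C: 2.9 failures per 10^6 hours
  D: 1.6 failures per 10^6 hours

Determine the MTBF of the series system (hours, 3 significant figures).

2810

Series of exponential components: λ_sys = Σ λ_i
λ_sys = 0.0000011 + 0.00035 + 0.0000029 + 0.0000016 = 3.5560e-04 /h
MTBF = 1 / λ_sys = 2810 h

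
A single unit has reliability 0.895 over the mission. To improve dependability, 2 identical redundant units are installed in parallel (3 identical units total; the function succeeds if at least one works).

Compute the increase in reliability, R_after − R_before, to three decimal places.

0.104

R_before = 0.895
R_after = 1 − (1 − 0.895)^3 = 0.999
ΔR = 0.999 − 0.895 = 0.104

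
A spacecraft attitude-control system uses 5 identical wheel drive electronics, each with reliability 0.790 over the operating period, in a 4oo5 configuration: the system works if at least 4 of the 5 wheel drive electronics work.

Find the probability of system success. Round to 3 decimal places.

R = Σ_{i=4}^{5} C(5,i) p^i (1−p)^{5−i} with p = 0.790
C(5,4)·0.790^4·0.210^1 = 0.40898
C(5,5)·0.790^5·0.210^0 = 0.30771
Sum = 0.717

0.717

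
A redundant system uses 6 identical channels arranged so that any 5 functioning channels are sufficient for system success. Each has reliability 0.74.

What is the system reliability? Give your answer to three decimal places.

R = Σ_{i=5}^{6} C(6,i) p^i (1−p)^{6−i} with p = 0.74
C(6,5)·0.74^5·0.26^1 = 0.34617
C(6,6)·0.74^6·0.26^0 = 0.16421
Sum = 0.510

0.510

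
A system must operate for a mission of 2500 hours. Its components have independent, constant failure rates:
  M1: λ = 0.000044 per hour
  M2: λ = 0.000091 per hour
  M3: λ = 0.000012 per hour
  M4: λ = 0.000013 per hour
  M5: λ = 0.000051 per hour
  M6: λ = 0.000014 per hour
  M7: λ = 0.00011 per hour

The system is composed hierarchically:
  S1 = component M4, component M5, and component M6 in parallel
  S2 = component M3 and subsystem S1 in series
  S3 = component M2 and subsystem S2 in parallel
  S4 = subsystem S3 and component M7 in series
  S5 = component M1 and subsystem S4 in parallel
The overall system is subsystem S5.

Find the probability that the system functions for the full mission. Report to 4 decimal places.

R(M1) = exp(−0.000044 × 2500) = 0.895834
R(M2) = exp(−0.000091 × 2500) = 0.796522
R(M3) = exp(−0.000012 × 2500) = 0.970446
R(M4) = exp(−0.000013 × 2500) = 0.968022
R(M5) = exp(−0.000051 × 2500) = 0.880293
R(M6) = exp(−0.000014 × 2500) = 0.965605
R(M7) = exp(−0.00011 × 2500) = 0.759572
Parallel (M4, M5, and M6): 1 − (1 − 0.968022)(1 − 0.880293)(1 − 0.965605) = 0.999868
Series (M3 and [0.999868]): 0.970446 × 0.999868 = 0.970318
Parallel (M2 and [0.970318]): 1 − (1 − 0.796522)(1 − 0.970318) = 0.993960
Series ([0.993960] and M7): 0.993960 × 0.759572 = 0.754984
Parallel (M1 and [0.754984]): 1 − (1 − 0.895834)(1 − 0.754984) = 0.9745

0.9745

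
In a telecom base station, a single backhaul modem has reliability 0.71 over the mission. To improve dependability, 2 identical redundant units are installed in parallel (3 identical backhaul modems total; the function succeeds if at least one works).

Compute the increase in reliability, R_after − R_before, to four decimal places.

0.2656

R_before = 0.71
R_after = 1 − (1 − 0.71)^3 = 0.9756
ΔR = 0.9756 − 0.71 = 0.2656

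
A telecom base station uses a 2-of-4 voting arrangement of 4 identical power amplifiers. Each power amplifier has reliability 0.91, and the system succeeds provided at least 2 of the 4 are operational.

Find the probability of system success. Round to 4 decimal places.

0.9973

R = Σ_{i=2}^{4} C(4,i) p^i (1−p)^{4−i} with p = 0.91
C(4,2)·0.91^2·0.09^2 = 0.040246
C(4,3)·0.91^3·0.09^1 = 0.271286
C(4,4)·0.91^4·0.09^0 = 0.685750
Sum = 0.9973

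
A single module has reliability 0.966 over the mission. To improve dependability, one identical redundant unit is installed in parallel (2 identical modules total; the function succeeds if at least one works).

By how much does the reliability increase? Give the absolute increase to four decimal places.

R_before = 0.966
R_after = 1 − (1 − 0.966)^2 = 0.9988
ΔR = 0.9988 − 0.966 = 0.0328

0.0328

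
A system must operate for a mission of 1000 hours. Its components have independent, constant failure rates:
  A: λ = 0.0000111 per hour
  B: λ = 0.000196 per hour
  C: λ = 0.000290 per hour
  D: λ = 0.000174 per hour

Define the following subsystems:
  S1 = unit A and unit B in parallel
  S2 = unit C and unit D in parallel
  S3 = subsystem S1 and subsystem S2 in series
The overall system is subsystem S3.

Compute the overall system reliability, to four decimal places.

0.9579

R(A) = exp(−0.0000111 × 1000) = 0.988961
R(B) = exp(−0.000196 × 1000) = 0.822012
R(C) = exp(−0.000290 × 1000) = 0.748264
R(D) = exp(−0.000174 × 1000) = 0.840297
Parallel (A and B): 1 − (1 − 0.988961)(1 − 0.822012) = 0.998035
Parallel (C and D): 1 − (1 − 0.748264)(1 − 0.840297) = 0.959797
Series ([0.998035] and [0.959797]): 0.998035 × 0.959797 = 0.9579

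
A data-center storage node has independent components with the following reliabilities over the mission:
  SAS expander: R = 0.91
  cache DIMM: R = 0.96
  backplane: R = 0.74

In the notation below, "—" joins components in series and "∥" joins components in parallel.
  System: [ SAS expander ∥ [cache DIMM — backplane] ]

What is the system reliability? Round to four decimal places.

Series (cache DIMM and backplane): 0.960000 × 0.740000 = 0.710400
Parallel (SAS expander and [0.710400]): 1 − (1 − 0.910000)(1 − 0.710400) = 0.9739

0.9739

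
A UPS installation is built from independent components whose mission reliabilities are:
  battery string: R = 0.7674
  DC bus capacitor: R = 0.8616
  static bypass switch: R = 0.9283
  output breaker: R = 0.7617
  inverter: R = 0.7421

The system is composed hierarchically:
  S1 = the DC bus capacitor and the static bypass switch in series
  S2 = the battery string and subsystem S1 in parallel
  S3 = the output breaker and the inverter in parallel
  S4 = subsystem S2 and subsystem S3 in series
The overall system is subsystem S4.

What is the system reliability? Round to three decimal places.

Series (DC bus capacitor and static bypass switch): 0.86160 × 0.92830 = 0.79982
Parallel (battery string and [0.79982]): 1 − (1 − 0.76740)(1 − 0.79982) = 0.95344
Parallel (output breaker and inverter): 1 − (1 − 0.76170)(1 − 0.74210) = 0.93854
Series ([0.95344] and [0.93854]): 0.95344 × 0.93854 = 0.895

0.895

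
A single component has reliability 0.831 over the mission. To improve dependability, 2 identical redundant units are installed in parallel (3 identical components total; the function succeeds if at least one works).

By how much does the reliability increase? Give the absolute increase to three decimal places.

R_before = 0.831
R_after = 1 − (1 − 0.831)^3 = 0.995
ΔR = 0.995 − 0.831 = 0.164

0.164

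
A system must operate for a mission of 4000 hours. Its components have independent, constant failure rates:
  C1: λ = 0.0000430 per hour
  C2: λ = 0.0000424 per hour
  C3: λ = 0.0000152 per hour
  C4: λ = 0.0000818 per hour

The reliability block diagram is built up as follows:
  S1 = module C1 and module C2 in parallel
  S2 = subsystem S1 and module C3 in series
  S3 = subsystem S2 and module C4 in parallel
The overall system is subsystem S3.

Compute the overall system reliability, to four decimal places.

0.9771

R(C1) = exp(−0.0000430 × 4000) = 0.841979
R(C2) = exp(−0.0000424 × 4000) = 0.844002
R(C3) = exp(−0.0000152 × 4000) = 0.941011
R(C4) = exp(−0.0000818 × 4000) = 0.720940
Parallel (C1 and C2): 1 − (1 − 0.841979)(1 − 0.844002) = 0.975349
Series ([0.975349] and C3): 0.975349 × 0.941011 = 0.917814
Parallel ([0.917814] and C4): 1 − (1 − 0.917814)(1 − 0.720940) = 0.9771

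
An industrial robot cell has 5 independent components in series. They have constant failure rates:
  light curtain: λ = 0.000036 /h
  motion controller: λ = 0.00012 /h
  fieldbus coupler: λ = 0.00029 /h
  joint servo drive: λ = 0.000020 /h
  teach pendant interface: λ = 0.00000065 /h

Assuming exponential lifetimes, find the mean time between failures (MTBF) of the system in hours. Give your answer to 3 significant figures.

2140

Series of exponential components: λ_sys = Σ λ_i
λ_sys = 0.000036 + 0.00012 + 0.00029 + 0.000020 + 0.00000065 = 4.6665e-04 /h
MTBF = 1 / λ_sys = 2140 h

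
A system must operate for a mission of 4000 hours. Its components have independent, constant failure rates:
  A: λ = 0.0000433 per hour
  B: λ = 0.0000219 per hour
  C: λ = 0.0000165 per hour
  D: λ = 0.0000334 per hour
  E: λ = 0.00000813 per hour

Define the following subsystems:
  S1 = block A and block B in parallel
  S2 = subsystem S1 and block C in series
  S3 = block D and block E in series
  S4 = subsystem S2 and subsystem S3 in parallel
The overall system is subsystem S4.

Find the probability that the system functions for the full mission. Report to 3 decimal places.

R(A) = exp(−0.0000433 × 4000) = 0.84097
R(B) = exp(−0.0000219 × 4000) = 0.91613
R(C) = exp(−0.0000165 × 4000) = 0.93613
R(D) = exp(−0.0000334 × 4000) = 0.87494
R(E) = exp(−0.00000813 × 4000) = 0.96800
Parallel (A and B): 1 − (1 − 0.84097)(1 − 0.91613) = 0.98666
Series ([0.98666] and C): 0.98666 × 0.93613 = 0.92364
Series (D and E): 0.87494 × 0.96800 = 0.84694
Parallel ([0.92364] and [0.84694]): 1 − (1 − 0.92364)(1 − 0.84694) = 0.988

0.988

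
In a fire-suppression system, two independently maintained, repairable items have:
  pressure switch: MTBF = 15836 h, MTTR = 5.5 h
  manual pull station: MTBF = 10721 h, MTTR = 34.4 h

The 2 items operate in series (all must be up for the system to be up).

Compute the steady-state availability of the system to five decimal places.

A(pressure switch) = MTBF/(MTBF+MTTR) = 15836/(15836+5.5) = 0.999653
A(manual pull station) = MTBF/(MTBF+MTTR) = 10721/(10721+34.4) = 0.996802
Series availability: 0.999653 × 0.996802 = 0.99646

0.99646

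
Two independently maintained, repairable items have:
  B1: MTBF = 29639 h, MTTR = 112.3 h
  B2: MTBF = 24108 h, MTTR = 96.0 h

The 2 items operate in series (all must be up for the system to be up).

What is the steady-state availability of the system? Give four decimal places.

A(B1) = MTBF/(MTBF+MTTR) = 29639/(29639+112.3) = 0.996225
A(B2) = MTBF/(MTBF+MTTR) = 24108/(24108+96.0) = 0.996034
Series availability: 0.996225 × 0.996034 = 0.9923

0.9923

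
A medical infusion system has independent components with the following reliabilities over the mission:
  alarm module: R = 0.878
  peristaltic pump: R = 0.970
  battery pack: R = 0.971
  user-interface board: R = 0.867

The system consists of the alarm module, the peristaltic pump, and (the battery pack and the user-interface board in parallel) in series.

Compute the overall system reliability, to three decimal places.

0.848

Parallel (battery pack and user-interface board): 1 − (1 − 0.97100)(1 − 0.86700) = 0.99614
Series (alarm module, peristaltic pump, and [0.99614]): 0.87800 × 0.97000 × 0.99614 = 0.848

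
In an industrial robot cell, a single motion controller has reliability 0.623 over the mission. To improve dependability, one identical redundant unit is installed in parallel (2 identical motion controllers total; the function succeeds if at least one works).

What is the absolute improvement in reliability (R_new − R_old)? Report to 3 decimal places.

0.235

R_before = 0.623
R_after = 1 − (1 − 0.623)^2 = 0.858
ΔR = 0.858 − 0.623 = 0.235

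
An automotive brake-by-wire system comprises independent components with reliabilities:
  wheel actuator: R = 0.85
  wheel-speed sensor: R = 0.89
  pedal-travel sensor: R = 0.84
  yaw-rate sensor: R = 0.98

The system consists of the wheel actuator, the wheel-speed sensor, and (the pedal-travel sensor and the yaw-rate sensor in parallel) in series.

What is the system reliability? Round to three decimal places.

0.754

Parallel (pedal-travel sensor and yaw-rate sensor): 1 − (1 − 0.84000)(1 − 0.98000) = 0.99680
Series (wheel actuator, wheel-speed sensor, and [0.99680]): 0.85000 × 0.89000 × 0.99680 = 0.754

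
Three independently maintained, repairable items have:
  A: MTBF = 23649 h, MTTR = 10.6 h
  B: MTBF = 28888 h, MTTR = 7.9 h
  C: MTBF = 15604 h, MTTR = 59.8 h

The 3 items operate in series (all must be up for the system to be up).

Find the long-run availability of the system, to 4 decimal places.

0.9955

A(A) = MTBF/(MTBF+MTTR) = 23649/(23649+10.6) = 0.999552
A(B) = MTBF/(MTBF+MTTR) = 28888/(28888+7.9) = 0.999727
A(C) = MTBF/(MTBF+MTTR) = 15604/(15604+59.8) = 0.996182
Series availability: 0.999552 × 0.999727 × 0.996182 = 0.9955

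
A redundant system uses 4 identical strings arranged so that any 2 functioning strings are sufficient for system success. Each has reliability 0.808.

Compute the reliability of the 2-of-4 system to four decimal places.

0.9758

R = Σ_{i=2}^{4} C(4,i) p^i (1−p)^{4−i} with p = 0.808
C(4,2)·0.808^2·0.192^2 = 0.144403
C(4,3)·0.808^3·0.192^1 = 0.405131
C(4,4)·0.808^4·0.192^0 = 0.426231
Sum = 0.9758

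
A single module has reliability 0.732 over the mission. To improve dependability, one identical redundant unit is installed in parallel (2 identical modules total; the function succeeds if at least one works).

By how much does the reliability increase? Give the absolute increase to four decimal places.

0.1962

R_before = 0.732
R_after = 1 − (1 − 0.732)^2 = 0.9282
ΔR = 0.9282 − 0.732 = 0.1962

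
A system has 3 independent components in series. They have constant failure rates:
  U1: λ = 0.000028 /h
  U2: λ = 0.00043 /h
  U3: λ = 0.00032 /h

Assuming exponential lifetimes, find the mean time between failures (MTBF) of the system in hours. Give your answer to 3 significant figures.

1290

Series of exponential components: λ_sys = Σ λ_i
λ_sys = 0.000028 + 0.00043 + 0.00032 = 7.7800e-04 /h
MTBF = 1 / λ_sys = 1290 h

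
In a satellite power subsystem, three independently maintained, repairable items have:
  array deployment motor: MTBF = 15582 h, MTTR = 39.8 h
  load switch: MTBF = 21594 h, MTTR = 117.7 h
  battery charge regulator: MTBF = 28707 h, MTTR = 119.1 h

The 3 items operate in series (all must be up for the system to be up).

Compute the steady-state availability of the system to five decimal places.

0.98795

A(array deployment motor) = MTBF/(MTBF+MTTR) = 15582/(15582+39.8) = 0.997452
A(load switch) = MTBF/(MTBF+MTTR) = 21594/(21594+117.7) = 0.994579
A(battery charge regulator) = MTBF/(MTBF+MTTR) = 28707/(28707+119.1) = 0.995868
Series availability: 0.997452 × 0.994579 × 0.995868 = 0.98795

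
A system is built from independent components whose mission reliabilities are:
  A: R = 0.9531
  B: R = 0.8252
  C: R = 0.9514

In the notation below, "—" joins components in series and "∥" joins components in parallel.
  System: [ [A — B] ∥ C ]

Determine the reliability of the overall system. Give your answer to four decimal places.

Series (A and B): 0.953100 × 0.825200 = 0.786498
Parallel ([0.786498] and C): 1 − (1 − 0.786498)(1 − 0.951400) = 0.9896

0.9896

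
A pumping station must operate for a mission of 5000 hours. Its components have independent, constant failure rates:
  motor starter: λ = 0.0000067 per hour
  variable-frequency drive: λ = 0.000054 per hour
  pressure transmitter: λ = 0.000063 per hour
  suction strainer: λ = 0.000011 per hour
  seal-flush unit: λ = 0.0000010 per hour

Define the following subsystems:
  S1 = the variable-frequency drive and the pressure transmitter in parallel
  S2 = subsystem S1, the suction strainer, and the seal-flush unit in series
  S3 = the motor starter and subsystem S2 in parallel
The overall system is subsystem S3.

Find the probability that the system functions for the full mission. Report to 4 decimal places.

R(motor starter) = exp(−0.0000067 × 5000) = 0.967055
R(variable-frequency drive) = exp(−0.000054 × 5000) = 0.763379
R(pressure transmitter) = exp(−0.000063 × 5000) = 0.729789
R(suction strainer) = exp(−0.000011 × 5000) = 0.946485
R(seal-flush unit) = exp(−0.0000010 × 5000) = 0.995012
Parallel (variable-frequency drive and pressure transmitter): 1 − (1 − 0.763379)(1 − 0.729789) = 0.936062
Series ([0.936062], suction strainer, and seal-flush unit): 0.936062 × 0.946485 × 0.995012 = 0.881549
Parallel (motor starter and [0.881549]): 1 − (1 − 0.967055)(1 − 0.881549) = 0.9961

0.9961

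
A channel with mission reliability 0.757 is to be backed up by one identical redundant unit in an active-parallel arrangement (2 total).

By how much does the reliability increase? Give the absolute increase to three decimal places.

R_before = 0.757
R_after = 1 − (1 − 0.757)^2 = 0.941
ΔR = 0.941 − 0.757 = 0.184

0.184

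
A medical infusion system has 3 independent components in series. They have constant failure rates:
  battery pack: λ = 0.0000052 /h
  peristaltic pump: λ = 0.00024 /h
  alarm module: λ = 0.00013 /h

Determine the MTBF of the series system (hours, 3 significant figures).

2670

Series of exponential components: λ_sys = Σ λ_i
λ_sys = 0.0000052 + 0.00024 + 0.00013 = 3.7520e-04 /h
MTBF = 1 / λ_sys = 2670 h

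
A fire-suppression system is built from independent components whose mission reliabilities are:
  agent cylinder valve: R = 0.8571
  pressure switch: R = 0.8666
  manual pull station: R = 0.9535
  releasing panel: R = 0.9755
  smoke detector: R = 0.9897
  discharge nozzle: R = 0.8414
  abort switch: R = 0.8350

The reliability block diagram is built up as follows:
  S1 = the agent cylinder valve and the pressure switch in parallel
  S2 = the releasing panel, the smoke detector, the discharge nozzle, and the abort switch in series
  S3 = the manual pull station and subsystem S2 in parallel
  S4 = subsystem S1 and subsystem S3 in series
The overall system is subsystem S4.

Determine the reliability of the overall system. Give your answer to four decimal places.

Parallel (agent cylinder valve and pressure switch): 1 − (1 − 0.857100)(1 − 0.866600) = 0.980937
Series (releasing panel, smoke detector, discharge nozzle, and abort switch): 0.975500 × 0.989700 × 0.841400 × 0.835000 = 0.678297
Parallel (manual pull station and [0.678297]): 1 − (1 − 0.953500)(1 − 0.678297) = 0.985041
Series ([0.980937] and [0.985041]): 0.980937 × 0.985041 = 0.9663

0.9663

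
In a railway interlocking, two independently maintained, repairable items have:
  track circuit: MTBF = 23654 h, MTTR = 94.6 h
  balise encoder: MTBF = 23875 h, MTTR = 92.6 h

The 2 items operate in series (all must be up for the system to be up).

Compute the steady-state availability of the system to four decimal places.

A(track circuit) = MTBF/(MTBF+MTTR) = 23654/(23654+94.6) = 0.996017
A(balise encoder) = MTBF/(MTBF+MTTR) = 23875/(23875+92.6) = 0.996136
Series availability: 0.996017 × 0.996136 = 0.9922

0.9922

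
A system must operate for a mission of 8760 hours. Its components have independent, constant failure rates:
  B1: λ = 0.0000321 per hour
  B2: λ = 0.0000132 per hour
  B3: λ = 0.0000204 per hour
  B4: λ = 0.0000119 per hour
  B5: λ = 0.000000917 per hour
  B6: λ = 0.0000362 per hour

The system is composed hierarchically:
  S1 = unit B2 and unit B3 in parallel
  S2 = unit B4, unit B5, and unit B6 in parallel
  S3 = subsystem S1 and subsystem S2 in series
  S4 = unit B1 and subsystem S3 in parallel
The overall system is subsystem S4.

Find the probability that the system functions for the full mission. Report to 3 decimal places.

0.996

R(B1) = exp(−0.0000321 × 8760) = 0.75488
R(B2) = exp(−0.0000132 × 8760) = 0.89080
R(B3) = exp(−0.0000204 × 8760) = 0.83635
R(B4) = exp(−0.0000119 × 8760) = 0.90101
R(B5) = exp(−0.000000917 × 8760) = 0.99200
R(B6) = exp(−0.0000362 × 8760) = 0.72825
Parallel (B2 and B3): 1 − (1 − 0.89080)(1 − 0.83635) = 0.98213
Parallel (B4, B5, and B6): 1 − (1 − 0.90101)(1 − 0.99200)(1 − 0.72825) = 0.99978
Series ([0.98213] and [0.99978]): 0.98213 × 0.99978 = 0.98191
Parallel (B1 and [0.98191]): 1 − (1 − 0.75488)(1 − 0.98191) = 0.996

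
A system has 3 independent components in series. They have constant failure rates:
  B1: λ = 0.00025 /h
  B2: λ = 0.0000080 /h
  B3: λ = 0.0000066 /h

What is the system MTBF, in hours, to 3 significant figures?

Series of exponential components: λ_sys = Σ λ_i
λ_sys = 0.00025 + 0.0000080 + 0.0000066 = 2.6460e-04 /h
MTBF = 1 / λ_sys = 3780 h

3780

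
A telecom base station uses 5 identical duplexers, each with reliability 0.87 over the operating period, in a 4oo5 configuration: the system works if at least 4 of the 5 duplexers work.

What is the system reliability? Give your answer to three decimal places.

R = Σ_{i=4}^{5} C(5,i) p^i (1−p)^{5−i} with p = 0.87
C(5,4)·0.87^4·0.13^1 = 0.37238
C(5,5)·0.87^5·0.13^0 = 0.49842
Sum = 0.871

0.871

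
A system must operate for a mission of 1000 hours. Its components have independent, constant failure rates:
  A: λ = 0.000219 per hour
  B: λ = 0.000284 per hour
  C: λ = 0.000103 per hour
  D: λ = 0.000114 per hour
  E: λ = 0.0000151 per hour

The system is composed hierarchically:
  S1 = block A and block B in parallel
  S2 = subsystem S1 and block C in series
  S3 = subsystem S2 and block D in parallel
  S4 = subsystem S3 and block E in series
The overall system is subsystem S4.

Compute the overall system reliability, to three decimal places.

0.970

R(A) = exp(−0.000219 × 1000) = 0.80332
R(B) = exp(−0.000284 × 1000) = 0.75277
R(C) = exp(−0.000103 × 1000) = 0.90213
R(D) = exp(−0.000114 × 1000) = 0.89226
R(E) = exp(−0.0000151 × 1000) = 0.98501
Parallel (A and B): 1 − (1 − 0.80332)(1 − 0.75277) = 0.95137
Series ([0.95137] and C): 0.95137 × 0.90213 = 0.85826
Parallel ([0.85826] and D): 1 − (1 − 0.85826)(1 − 0.89226) = 0.98473
Series ([0.98473] and E): 0.98473 × 0.98501 = 0.970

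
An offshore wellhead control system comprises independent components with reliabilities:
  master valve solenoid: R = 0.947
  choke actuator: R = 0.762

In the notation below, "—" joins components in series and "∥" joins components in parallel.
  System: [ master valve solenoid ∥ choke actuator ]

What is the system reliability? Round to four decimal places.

0.9874

Parallel (master valve solenoid and choke actuator): 1 − (1 − 0.947000)(1 − 0.762000) = 0.9874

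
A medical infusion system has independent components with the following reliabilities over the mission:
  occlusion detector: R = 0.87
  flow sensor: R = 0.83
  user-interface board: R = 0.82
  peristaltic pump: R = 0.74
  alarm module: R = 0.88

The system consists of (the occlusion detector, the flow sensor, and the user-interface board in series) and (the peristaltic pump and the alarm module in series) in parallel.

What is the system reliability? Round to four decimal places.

0.8577

Series (occlusion detector, flow sensor, and user-interface board): 0.870000 × 0.830000 × 0.820000 = 0.592122
Series (peristaltic pump and alarm module): 0.740000 × 0.880000 = 0.651200
Parallel ([0.592122] and [0.651200]): 1 − (1 − 0.592122)(1 − 0.651200) = 0.8577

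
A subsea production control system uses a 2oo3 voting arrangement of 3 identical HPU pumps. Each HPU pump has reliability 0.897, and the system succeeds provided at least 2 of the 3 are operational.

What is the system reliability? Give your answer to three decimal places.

R = Σ_{i=2}^{3} C(3,i) p^i (1−p)^{3−i} with p = 0.897
C(3,2)·0.897^2·0.103^1 = 0.24862
C(3,3)·0.897^3·0.103^0 = 0.72173
Sum = 0.970

0.970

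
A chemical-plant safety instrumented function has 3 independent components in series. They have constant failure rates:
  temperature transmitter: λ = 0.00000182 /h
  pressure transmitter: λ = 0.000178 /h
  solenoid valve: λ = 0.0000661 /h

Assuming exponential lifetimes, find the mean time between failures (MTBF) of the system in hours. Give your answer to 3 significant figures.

Series of exponential components: λ_sys = Σ λ_i
λ_sys = 0.00000182 + 0.000178 + 0.0000661 = 2.4592e-04 /h
MTBF = 1 / λ_sys = 4070 h

4070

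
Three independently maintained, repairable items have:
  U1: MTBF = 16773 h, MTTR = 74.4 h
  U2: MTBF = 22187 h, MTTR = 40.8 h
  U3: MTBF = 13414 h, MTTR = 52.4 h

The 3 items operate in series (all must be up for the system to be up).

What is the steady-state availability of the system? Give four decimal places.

A(U1) = MTBF/(MTBF+MTTR) = 16773/(16773+74.4) = 0.995584
A(U2) = MTBF/(MTBF+MTTR) = 22187/(22187+40.8) = 0.998164
A(U3) = MTBF/(MTBF+MTTR) = 13414/(13414+52.4) = 0.996109
Series availability: 0.995584 × 0.998164 × 0.996109 = 0.9899

0.9899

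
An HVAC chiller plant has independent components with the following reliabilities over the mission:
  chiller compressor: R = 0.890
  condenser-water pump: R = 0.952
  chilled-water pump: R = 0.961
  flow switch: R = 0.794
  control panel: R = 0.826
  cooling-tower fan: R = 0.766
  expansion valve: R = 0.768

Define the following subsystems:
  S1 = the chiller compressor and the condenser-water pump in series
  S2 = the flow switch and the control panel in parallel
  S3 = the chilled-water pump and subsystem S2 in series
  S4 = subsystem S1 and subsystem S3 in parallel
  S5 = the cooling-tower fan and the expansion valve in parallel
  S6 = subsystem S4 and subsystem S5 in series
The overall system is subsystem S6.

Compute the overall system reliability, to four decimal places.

0.9351

Series (chiller compressor and condenser-water pump): 0.890000 × 0.952000 = 0.847280
Parallel (flow switch and control panel): 1 − (1 − 0.794000)(1 − 0.826000) = 0.964156
Series (chilled-water pump and [0.964156]): 0.961000 × 0.964156 = 0.926554
Parallel ([0.847280] and [0.926554]): 1 − (1 − 0.847280)(1 − 0.926554) = 0.988783
Parallel (cooling-tower fan and expansion valve): 1 − (1 − 0.766000)(1 − 0.768000) = 0.945712
Series ([0.988783] and [0.945712]): 0.988783 × 0.945712 = 0.9351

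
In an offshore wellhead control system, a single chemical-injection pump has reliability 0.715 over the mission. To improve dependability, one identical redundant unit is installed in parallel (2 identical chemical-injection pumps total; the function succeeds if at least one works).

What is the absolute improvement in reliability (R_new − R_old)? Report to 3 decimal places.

R_before = 0.715
R_after = 1 − (1 − 0.715)^2 = 0.919
ΔR = 0.919 − 0.715 = 0.204

0.204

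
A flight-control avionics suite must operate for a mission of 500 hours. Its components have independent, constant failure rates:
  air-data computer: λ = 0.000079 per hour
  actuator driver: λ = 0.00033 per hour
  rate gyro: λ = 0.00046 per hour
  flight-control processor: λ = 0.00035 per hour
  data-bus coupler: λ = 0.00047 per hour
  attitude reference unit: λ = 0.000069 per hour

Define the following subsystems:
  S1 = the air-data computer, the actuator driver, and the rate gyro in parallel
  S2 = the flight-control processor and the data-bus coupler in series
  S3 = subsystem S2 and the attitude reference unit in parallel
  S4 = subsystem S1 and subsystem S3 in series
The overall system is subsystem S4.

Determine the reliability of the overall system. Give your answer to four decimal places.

R(air-data computer) = exp(−0.000079 × 500) = 0.961270
R(actuator driver) = exp(−0.00033 × 500) = 0.847894
R(rate gyro) = exp(−0.00046 × 500) = 0.794534
R(flight-control processor) = exp(−0.00035 × 500) = 0.839457
R(data-bus coupler) = exp(−0.00047 × 500) = 0.790571
R(attitude reference unit) = exp(−0.000069 × 500) = 0.966088
Parallel (air-data computer, actuator driver, and rate gyro): 1 − (1 − 0.961270)(1 − 0.847894)(1 − 0.794534) = 0.998790
Series (flight-control processor and data-bus coupler): 0.839457 × 0.790571 = 0.663650
Parallel ([0.663650] and attitude reference unit): 1 − (1 − 0.663650)(1 − 0.966088) = 0.988594
Series ([0.998790] and [0.988594]): 0.998790 × 0.988594 = 0.9874

0.9874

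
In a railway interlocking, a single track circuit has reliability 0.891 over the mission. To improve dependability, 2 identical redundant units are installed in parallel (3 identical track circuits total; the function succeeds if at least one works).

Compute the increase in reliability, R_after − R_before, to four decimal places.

0.1077

R_before = 0.891
R_after = 1 − (1 − 0.891)^3 = 0.9987
ΔR = 0.9987 − 0.891 = 0.1077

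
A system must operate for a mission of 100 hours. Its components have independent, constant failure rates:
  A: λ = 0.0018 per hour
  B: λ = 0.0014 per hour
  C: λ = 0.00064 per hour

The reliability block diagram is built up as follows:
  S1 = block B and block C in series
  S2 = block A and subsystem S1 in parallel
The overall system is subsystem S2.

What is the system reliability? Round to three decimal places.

0.970

R(A) = exp(−0.0018 × 100) = 0.83527
R(B) = exp(−0.0014 × 100) = 0.86936
R(C) = exp(−0.00064 × 100) = 0.93800
Series (B and C): 0.86936 × 0.93800 = 0.81546
Parallel (A and [0.81546]): 1 − (1 − 0.83527)(1 − 0.81546) = 0.970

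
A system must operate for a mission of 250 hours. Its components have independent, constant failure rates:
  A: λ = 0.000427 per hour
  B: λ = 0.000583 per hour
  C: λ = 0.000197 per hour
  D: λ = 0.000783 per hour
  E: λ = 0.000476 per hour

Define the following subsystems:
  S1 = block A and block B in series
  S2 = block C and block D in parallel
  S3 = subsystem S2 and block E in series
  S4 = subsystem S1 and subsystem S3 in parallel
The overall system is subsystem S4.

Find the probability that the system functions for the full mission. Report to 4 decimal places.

R(A) = exp(−0.000427 × 250) = 0.898750
R(B) = exp(−0.000583 × 250) = 0.864374
R(C) = exp(−0.000197 × 250) = 0.951943
R(D) = exp(−0.000783 × 250) = 0.822218
R(E) = exp(−0.000476 × 250) = 0.887808
Series (A and B): 0.898750 × 0.864374 = 0.776856
Parallel (C and D): 1 − (1 − 0.951943)(1 − 0.822218) = 0.991456
Series ([0.991456] and E): 0.991456 × 0.887808 = 0.880223
Parallel ([0.776856] and [0.880223]): 1 − (1 − 0.776856)(1 − 0.880223) = 0.9733

0.9733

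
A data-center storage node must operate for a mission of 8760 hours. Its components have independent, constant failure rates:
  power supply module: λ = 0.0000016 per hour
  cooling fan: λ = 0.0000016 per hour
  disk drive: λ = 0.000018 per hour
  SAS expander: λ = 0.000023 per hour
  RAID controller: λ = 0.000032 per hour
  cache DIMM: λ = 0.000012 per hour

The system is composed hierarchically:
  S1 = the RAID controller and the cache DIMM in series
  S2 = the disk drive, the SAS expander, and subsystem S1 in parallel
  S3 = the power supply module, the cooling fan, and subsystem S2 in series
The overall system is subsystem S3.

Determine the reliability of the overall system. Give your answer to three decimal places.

R(power supply module) = exp(−0.0000016 × 8760) = 0.98608
R(cooling fan) = exp(−0.0000016 × 8760) = 0.98608
R(disk drive) = exp(−0.000018 × 8760) = 0.85412
R(SAS expander) = exp(−0.000023 × 8760) = 0.81752
R(RAID controller) = exp(−0.000032 × 8760) = 0.75554
R(cache DIMM) = exp(−0.000012 × 8760) = 0.90022
Series (RAID controller and cache DIMM): 0.75554 × 0.90022 = 0.68015
Parallel (disk drive, SAS expander, and [0.68015]): 1 − (1 − 0.85412)(1 − 0.81752)(1 − 0.68015) = 0.99149
Series (power supply module, cooling fan, and [0.99149]): 0.98608 × 0.98608 × 0.99149 = 0.964

0.964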